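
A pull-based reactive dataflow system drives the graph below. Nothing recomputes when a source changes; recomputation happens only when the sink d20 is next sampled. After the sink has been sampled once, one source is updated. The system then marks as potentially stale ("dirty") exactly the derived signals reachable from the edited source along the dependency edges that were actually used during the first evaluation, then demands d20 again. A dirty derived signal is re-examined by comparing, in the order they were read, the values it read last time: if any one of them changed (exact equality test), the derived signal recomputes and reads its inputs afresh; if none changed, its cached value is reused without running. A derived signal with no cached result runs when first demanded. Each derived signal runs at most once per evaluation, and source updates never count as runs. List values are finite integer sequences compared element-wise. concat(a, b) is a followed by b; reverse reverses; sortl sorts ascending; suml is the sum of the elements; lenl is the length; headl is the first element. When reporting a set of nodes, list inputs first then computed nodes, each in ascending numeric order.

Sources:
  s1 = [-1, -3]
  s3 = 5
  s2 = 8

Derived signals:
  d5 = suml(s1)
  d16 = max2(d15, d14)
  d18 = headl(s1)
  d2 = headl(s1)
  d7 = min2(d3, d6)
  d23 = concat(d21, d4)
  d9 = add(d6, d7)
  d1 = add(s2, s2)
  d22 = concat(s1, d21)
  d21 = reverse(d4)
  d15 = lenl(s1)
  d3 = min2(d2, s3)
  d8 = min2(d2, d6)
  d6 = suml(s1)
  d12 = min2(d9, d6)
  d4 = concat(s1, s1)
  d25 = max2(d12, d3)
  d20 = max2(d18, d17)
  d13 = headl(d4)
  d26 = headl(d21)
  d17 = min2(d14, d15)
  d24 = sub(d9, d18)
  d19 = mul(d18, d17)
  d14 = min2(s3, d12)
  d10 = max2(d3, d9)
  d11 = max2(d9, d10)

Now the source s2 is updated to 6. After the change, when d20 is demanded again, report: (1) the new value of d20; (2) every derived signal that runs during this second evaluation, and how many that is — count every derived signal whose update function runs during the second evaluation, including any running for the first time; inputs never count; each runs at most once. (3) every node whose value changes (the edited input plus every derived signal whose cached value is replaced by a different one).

New value of d20: -1.
Derived signals that run: none — 0 in total.
Values that change: s2.
Key observation: s2 is never demanded by the output, so the edit triggers no recomputation at all.

First evaluation (everything demanded from the output):
  d2 = headl([-1, -3]) = -1
  d3 = min2(-1, 5) = -1
  d6 = suml([-1, -3]) = -4
  d7 = min2(-1, -4) = -4
  d9 = add(-4, -4) = -8
  d12 = min2(-8, -4) = -8
  d14 = min2(5, -8) = -8
  d15 = lenl([-1, -3]) = 2
  d17 = min2(-8, 2) = -8
  d18 = headl([-1, -3]) = -1
  d20 = max2(-1, -8) = -1

Propagation after the edit:
  s2 feeds no computation that the output demands — nothing is marked dirty and nothing runs.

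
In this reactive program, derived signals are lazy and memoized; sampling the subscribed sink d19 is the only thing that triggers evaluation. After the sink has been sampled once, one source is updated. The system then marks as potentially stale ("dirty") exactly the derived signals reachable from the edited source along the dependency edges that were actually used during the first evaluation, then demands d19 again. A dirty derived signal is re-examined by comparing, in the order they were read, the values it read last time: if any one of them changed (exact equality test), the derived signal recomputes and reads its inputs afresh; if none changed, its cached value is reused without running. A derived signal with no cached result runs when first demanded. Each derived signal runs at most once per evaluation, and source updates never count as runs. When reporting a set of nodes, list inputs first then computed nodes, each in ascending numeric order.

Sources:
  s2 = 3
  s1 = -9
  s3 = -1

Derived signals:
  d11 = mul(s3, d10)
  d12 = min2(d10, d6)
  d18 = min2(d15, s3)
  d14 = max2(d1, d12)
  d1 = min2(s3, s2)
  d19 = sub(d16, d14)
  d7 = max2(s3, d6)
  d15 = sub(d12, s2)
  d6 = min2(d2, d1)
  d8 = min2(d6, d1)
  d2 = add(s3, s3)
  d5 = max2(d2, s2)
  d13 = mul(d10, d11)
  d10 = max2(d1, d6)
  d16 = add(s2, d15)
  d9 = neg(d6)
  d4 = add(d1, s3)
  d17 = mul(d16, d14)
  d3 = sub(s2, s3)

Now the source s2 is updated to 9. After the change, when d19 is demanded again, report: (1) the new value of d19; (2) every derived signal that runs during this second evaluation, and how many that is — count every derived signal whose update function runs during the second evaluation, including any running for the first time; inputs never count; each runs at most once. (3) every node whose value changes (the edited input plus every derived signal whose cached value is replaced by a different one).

Demanding d19 again yields -1.
3 derived signals run: d1, d15, d16.
The nodes whose values change: s2, d15.
Note where the cutoff bites: d6 is checked, finds nothing changed, and keeps its cache.

First demand of the output computes:
  d1 = min2(-1, 3) = -1
  d2 = add(-1, -1) = -2
  d6 = min2(-2, -1) = -2
  d10 = max2(-1, -2) = -1
  d12 = min2(-1, -2) = -2
  d14 = max2(-1, -2) = -1
  d15 = sub(-2, 3) = -5
  d16 = add(3, -5) = -2
  d19 = sub(-2, -1) = -1

After the edit, cleaning proceeds:
  d1: a read changed (s2 3->9) — executes, giving -1 — identical to its old value.
  d6: dirty, but its reads are unchanged (d2 unchanged, d1 unchanged); cached -2 stands.
  d10: dirty, but its reads are unchanged (d1 unchanged, d6 unchanged); cached -1 stands.
  d12: dirty, but its reads are unchanged (d10 unchanged, d6 unchanged); cached -2 stands.
  d14: dirty, but its reads are unchanged (d1 unchanged, d12 unchanged); cached -1 stands.
  d15: a read changed (s2 3->9) — executes, giving -11.
  d16: a read changed (s2 3->9; d15 -5->-11) — executes, giving -2 — identical to its old value.
  d19: dirty, but its reads are unchanged (d16 unchanged, d14 unchanged); cached -1 stands.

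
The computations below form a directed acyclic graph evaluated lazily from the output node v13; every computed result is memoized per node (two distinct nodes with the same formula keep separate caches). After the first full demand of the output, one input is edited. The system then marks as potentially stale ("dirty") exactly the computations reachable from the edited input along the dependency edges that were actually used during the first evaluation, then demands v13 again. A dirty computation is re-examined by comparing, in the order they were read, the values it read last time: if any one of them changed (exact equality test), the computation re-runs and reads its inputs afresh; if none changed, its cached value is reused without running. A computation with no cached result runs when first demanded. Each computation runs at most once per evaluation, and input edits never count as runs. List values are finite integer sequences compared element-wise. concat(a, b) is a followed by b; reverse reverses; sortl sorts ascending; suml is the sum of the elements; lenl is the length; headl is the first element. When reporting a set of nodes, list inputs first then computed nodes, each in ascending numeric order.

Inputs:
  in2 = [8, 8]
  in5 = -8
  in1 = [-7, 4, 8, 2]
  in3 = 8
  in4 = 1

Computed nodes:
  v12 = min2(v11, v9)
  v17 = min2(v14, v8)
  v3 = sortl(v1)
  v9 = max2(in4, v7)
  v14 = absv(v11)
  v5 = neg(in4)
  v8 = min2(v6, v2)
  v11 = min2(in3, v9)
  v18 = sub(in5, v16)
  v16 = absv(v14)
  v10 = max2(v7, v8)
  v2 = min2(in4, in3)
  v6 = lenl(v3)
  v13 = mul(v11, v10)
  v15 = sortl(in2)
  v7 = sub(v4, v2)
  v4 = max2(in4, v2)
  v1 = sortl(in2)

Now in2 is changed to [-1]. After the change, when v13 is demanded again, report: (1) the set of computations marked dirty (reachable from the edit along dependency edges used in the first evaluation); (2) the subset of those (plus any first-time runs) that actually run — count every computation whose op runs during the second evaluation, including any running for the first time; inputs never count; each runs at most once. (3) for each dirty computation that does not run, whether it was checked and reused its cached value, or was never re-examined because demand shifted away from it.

The edit dirties: v1, v3, v6, v8, v10, v13.
4 computations run: v1, v3, v6, v8.
Cache hits after checking: v10, v13.
Note the absorption at v8: it re-runs yet its value is the same, leaving the output's value untouched.

First demand of the output computes:
  v1 = sortl([8, 8]) = [8, 8]
  v2 = min2(1, 8) = 1
  v3 = sortl([8, 8]) = [8, 8]
  v4 = max2(1, 1) = 1
  v6 = lenl([8, 8]) = 2
  v7 = sub(1, 1) = 0
  v8 = min2(2, 1) = 1
  v9 = max2(1, 0) = 1
  v10 = max2(0, 1) = 1
  v11 = min2(8, 1) = 1
  v13 = mul(1, 1) = 1

After the edit, cleaning proceeds:
  v1: a read changed (in2 [8, 8]->[-1]) — executes, giving [-1].
  v3: a read changed (v1 [8, 8]->[-1]) — executes, giving [-1].
  v6: a read changed (v3 [8, 8]->[-1]) — executes, giving 1.
  v8: a read changed (v6 2->1) — executes, giving 1 — identical to its old value.
  v10: dirty, but its reads are unchanged (v7 unchanged, v8 unchanged); cached 1 stands.
  v13: dirty, but its reads are unchanged (v11 unchanged, v10 unchanged); cached 1 stands.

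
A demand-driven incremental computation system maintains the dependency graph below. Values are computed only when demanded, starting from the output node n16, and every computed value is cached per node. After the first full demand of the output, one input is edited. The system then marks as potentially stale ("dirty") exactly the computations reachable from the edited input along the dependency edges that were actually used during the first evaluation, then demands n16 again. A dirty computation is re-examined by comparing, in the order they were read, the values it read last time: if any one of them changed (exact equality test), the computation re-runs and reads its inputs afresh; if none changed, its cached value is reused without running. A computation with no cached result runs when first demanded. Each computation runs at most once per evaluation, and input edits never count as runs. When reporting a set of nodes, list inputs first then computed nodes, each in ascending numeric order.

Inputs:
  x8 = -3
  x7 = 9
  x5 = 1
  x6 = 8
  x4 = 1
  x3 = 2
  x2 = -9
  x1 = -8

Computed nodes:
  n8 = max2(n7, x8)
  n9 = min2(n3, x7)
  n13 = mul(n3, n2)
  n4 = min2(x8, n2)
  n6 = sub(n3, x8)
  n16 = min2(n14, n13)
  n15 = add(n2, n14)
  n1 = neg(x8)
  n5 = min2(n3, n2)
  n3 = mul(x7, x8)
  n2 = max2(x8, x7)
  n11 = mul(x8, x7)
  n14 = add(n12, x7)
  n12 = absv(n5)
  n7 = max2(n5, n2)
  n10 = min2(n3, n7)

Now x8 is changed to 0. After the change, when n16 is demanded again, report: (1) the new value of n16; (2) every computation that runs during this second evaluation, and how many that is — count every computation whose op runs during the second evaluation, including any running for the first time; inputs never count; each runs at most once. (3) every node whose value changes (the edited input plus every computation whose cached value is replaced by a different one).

First evaluation (everything demanded from the output):
  n2 = max2(-3, 9) = 9
  n3 = mul(9, -3) = -27
  n5 = min2(-27, 9) = -27
  n12 = absv(-27) = 27
  n13 = mul(-27, 9) = -243
  n14 = add(27, 9) = 36
  n16 = min2(36, -243) = -243

Propagation after the edit:
  n2: runs — x8 -3->0; result 9 (same value as before).
  n3: runs — x8 -3->0; result 0.
  n5: runs — n3 -27->0; result 0.
  n12: runs — n5 -27->0; result 0.
  n13: runs — n3 -27->0; result 0.
  n14: runs — n12 27->0; result 9.
  n16: runs — n14 36->9; n13 -243->0; result 0.

New value of n16: 0.
Computations that run: n2, n3, n5, n12, n13, n14, n16 — 7 in total.
Values that change: x8, n3, n5, n12, n13, n14, n16.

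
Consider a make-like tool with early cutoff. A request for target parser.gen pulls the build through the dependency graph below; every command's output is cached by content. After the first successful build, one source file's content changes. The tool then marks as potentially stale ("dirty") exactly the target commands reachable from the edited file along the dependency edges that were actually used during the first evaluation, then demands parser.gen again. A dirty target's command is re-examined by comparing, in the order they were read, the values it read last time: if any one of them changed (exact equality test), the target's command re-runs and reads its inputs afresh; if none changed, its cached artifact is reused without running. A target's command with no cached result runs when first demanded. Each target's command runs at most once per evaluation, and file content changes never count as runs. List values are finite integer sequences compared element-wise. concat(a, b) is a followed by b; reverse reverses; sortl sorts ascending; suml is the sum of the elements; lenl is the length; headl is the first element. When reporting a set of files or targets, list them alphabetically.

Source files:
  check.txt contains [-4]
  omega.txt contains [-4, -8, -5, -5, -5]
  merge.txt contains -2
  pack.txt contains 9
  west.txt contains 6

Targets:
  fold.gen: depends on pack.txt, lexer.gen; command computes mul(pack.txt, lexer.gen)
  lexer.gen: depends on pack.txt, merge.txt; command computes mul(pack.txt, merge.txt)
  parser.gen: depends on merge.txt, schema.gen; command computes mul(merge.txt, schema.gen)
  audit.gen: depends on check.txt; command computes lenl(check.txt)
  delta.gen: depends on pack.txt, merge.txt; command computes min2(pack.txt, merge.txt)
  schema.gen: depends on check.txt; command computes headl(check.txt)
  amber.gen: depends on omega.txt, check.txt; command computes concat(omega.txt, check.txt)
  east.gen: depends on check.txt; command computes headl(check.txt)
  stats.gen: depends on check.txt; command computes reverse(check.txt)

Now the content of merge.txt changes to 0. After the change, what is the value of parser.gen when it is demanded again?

Demanding parser.gen again yields 0.

First demand of the output computes:
  schema.gen = headl([-4]) = -4
  parser.gen = mul(-2, -4) = 8

After the edit, cleaning proceeds:
  parser.gen: a read changed (merge.txt -2->0) — executes, giving 0.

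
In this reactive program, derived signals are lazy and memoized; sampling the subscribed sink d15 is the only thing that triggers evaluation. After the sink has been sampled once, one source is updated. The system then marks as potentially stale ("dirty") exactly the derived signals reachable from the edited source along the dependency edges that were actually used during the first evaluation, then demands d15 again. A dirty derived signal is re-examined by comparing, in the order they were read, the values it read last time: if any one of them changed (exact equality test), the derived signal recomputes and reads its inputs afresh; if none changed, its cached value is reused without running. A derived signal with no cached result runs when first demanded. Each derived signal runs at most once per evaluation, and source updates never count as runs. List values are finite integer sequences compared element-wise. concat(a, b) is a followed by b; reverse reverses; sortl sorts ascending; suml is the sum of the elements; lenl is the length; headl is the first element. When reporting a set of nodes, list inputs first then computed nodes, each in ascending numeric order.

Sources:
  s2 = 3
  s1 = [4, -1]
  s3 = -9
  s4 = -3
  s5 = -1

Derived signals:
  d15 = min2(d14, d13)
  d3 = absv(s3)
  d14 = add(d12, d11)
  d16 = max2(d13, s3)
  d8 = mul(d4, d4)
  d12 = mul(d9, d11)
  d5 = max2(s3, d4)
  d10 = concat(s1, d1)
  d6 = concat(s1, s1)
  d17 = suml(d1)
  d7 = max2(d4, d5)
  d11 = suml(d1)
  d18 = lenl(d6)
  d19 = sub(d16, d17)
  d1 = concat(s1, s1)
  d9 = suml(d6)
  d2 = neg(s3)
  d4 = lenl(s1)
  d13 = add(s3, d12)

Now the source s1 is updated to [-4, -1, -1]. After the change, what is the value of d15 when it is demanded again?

First demand of the output computes:
  d1 = concat([4, -1], [4, -1]) = [4, -1, 4, -1]
  d6 = concat([4, -1], [4, -1]) = [4, -1, 4, -1]
  d9 = suml([4, -1, 4, -1]) = 6
  d11 = suml([4, -1, 4, -1]) = 6
  d12 = mul(6, 6) = 36
  d13 = add(-9, 36) = 27
  d14 = add(36, 6) = 42
  d15 = min2(42, 27) = 27

After the edit, cleaning proceeds:
  d1: a read changed (s1 [4, -1]->[-4, -1, -1]; s1 [4, -1]->[-4, -1, -1]) — executes, giving [-4, -1, -1, -4, -1, -1].
  d6: a read changed (s1 [4, -1]->[-4, -1, -1]; s1 [4, -1]->[-4, -1, -1]) — executes, giving [-4, -1, -1, -4, -1, -1].
  d9: a read changed (d6 [4, -1, 4, -1]->[-4, -1, -1, -4, -1, -1]) — executes, giving -12.
  d11: a read changed (d1 [4, -1, 4, -1]->[-4, -1, -1, -4, -1, -1]) — executes, giving -12.
  d12: a read changed (d9 6->-12; d11 6->-12) — executes, giving 144.
  d13: a read changed (d12 36->144) — executes, giving 135.
  d14: a read changed (d12 36->144; d11 6->-12) — executes, giving 132.
  d15: a read changed (d14 42->132; d13 27->135) — executes, giving 132.

Demanding d15 again yields 132.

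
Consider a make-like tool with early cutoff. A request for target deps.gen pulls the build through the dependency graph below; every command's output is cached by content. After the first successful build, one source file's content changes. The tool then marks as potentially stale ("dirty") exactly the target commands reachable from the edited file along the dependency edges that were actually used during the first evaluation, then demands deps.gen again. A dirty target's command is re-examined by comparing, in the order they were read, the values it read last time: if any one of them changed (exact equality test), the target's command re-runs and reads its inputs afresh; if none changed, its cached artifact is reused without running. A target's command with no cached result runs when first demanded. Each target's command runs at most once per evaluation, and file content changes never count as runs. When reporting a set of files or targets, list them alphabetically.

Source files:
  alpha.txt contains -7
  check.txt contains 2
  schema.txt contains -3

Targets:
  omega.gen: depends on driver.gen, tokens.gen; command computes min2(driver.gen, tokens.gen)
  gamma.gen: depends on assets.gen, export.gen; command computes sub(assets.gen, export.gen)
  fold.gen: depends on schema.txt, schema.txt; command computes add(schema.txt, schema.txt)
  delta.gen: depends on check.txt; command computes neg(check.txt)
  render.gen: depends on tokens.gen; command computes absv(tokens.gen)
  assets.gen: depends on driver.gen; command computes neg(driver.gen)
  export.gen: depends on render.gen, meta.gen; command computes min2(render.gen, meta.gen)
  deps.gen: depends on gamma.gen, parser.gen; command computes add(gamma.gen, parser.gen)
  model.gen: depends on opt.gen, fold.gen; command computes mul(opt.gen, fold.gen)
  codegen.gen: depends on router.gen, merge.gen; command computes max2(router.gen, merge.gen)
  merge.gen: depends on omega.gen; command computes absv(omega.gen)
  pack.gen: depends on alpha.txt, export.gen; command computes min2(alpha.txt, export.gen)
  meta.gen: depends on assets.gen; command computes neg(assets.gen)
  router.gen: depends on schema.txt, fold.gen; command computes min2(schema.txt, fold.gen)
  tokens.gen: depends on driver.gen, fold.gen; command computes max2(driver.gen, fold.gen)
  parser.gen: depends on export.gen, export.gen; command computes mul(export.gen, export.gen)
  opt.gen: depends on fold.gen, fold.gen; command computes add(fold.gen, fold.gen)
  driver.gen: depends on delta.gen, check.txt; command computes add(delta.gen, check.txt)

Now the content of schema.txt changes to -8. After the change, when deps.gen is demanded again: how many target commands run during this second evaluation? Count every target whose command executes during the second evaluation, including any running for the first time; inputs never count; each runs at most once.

2 target commands run: fold.gen, tokens.gen.
Note the absorption at tokens.gen: it re-runs yet its value is the same, leaving the output's value untouched.

First demand of the output computes:
  delta.gen = neg(2) = -2
  driver.gen = add(-2, 2) = 0
  assets.gen = neg(0) = 0
  fold.gen = add(-3, -3) = -6
  meta.gen = neg(0) = 0
  tokens.gen = max2(0, -6) = 0
  render.gen = absv(0) = 0
  export.gen = min2(0, 0) = 0
  gamma.gen = sub(0, 0) = 0
  parser.gen = mul(0, 0) = 0
  deps.gen = add(0, 0) = 0

After the edit, cleaning proceeds:
  fold.gen: a read changed (schema.txt -3->-8; schema.txt -3->-8) — executes, giving -16.
  tokens.gen: a read changed (fold.gen -6->-16) — executes, giving 0 — identical to its old value.
  render.gen: dirty, but its reads are unchanged (tokens.gen unchanged); cached 0 stands.
  export.gen: dirty, but its reads are unchanged (render.gen unchanged, meta.gen unchanged); cached 0 stands.
  gamma.gen: dirty, but its reads are unchanged (assets.gen unchanged, export.gen unchanged); cached 0 stands.
  parser.gen: dirty, but its reads are unchanged (export.gen unchanged, export.gen unchanged); cached 0 stands.
  deps.gen: dirty, but its reads are unchanged (gamma.gen unchanged, parser.gen unchanged); cached 0 stands.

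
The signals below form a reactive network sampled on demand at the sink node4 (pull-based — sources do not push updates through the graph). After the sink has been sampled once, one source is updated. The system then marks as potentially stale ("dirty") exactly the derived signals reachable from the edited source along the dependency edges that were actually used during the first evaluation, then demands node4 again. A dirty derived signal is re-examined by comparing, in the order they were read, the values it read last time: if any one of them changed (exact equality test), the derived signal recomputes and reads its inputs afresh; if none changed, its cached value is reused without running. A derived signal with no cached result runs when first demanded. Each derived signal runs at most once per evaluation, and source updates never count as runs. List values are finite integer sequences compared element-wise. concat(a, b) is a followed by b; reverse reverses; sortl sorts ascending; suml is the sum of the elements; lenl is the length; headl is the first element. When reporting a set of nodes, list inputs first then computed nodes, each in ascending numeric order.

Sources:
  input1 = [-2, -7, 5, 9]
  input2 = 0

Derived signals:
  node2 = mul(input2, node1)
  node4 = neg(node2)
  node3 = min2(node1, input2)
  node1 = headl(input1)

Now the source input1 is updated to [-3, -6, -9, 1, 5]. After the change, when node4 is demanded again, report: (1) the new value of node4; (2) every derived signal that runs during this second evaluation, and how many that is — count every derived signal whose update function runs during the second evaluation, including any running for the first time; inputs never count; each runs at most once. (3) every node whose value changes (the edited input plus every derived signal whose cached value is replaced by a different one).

node4 now evaluates to 0.
Run set: node1, node2 (2 run).
Changed values: input1, node1.
The important point: node2 recomputes to an identical value, and the output ends up unchanged.

Initial pass — values computed on the first demand:
  node1 = headl([-2, -7, 5, 9]) = -2
  node2 = mul(0, -2) = 0
  node4 = neg(0) = 0

Second demand — change propagation:
  node1: re-runs because input1 [-2, -7, 5, 9]->[-3, -6, -9, 1, 5]; new result -3.
  node2: re-runs because node1 -2->-3; new result 0 (unchanged).
  node4: re-examined; everything it read last time is the same (node2 unchanged) — cache 0 kept, no run.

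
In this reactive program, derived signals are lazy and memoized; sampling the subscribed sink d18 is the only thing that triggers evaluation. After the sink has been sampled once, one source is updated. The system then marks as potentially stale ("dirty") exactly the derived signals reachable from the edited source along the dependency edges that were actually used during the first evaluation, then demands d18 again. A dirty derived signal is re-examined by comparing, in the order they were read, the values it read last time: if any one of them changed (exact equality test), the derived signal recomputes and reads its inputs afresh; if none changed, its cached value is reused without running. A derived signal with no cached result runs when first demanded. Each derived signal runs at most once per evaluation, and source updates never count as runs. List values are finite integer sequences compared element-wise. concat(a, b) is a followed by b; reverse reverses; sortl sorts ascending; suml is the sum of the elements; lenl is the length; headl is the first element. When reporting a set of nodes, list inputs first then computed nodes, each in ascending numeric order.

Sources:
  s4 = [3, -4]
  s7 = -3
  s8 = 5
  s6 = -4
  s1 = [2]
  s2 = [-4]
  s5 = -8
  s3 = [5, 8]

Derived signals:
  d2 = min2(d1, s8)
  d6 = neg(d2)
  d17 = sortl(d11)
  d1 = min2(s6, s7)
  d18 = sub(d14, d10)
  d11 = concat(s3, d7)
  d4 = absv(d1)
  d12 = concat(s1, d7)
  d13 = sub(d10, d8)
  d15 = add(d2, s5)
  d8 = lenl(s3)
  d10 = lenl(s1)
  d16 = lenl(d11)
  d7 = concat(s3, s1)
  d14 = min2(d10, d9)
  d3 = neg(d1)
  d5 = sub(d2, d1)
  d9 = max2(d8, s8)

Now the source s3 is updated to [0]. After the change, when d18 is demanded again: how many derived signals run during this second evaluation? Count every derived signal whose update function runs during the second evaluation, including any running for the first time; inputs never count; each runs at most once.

2 derived signals run: d8, d9.
Note the absorption at d9: it re-runs yet its value is the same, leaving the output's value untouched.

First demand of the output computes:
  d8 = lenl([5, 8]) = 2
  d9 = max2(2, 5) = 5
  d10 = lenl([2]) = 1
  d14 = min2(1, 5) = 1
  d18 = sub(1, 1) = 0

After the edit, cleaning proceeds:
  d8: a read changed (s3 [5, 8]->[0]) — executes, giving 1.
  d9: a read changed (d8 2->1) — executes, giving 5 — identical to its old value.
  d14: dirty, but its reads are unchanged (d10 unchanged, d9 unchanged); cached 1 stands.
  d18: dirty, but its reads are unchanged (d14 unchanged, d10 unchanged); cached 0 stands.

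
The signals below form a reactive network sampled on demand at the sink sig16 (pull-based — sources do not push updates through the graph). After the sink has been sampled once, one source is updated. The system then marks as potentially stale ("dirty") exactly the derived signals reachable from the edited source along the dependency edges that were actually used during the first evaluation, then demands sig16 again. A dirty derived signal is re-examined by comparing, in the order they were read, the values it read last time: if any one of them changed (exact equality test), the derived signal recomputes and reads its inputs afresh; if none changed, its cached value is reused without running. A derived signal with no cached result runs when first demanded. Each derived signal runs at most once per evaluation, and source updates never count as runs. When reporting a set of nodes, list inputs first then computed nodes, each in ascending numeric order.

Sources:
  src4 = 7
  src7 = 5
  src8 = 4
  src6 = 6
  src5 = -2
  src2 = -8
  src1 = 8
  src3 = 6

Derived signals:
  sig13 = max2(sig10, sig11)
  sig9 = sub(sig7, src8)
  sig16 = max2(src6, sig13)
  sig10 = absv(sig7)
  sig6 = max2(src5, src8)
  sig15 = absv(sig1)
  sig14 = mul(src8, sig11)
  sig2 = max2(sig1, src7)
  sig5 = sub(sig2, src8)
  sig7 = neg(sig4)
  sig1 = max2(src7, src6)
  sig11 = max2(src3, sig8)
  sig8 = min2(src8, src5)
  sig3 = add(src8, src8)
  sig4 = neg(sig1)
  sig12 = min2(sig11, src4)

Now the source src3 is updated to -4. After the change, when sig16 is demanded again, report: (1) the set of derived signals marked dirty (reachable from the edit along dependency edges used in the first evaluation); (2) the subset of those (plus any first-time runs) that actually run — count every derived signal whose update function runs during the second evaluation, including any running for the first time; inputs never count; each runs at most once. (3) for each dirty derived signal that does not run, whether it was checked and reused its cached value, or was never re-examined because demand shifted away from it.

Initial pass — values computed on the first demand:
  sig1 = max2(5, 6) = 6
  sig4 = neg(6) = -6
  sig7 = neg(-6) = 6
  sig8 = min2(4, -2) = -2
  sig10 = absv(6) = 6
  sig11 = max2(6, -2) = 6
  sig13 = max2(6, 6) = 6
  sig16 = max2(6, 6) = 6

Second demand — change propagation:
  sig11: re-runs because src3 6->-4; new result -2.
  sig13: re-runs because sig11 6->-2; new result 6 (unchanged).
  sig16: re-examined; everything it read last time is the same (src6 unchanged, sig13 unchanged) — cache 6 kept, no run.

The important point: sig13 recomputes to an identical value, and the output ends up unchanged.

Dirty set: sig11, sig13, sig16.
Run set: sig11, sig13 (2 run).
Re-examined without running (cache reused): sig16.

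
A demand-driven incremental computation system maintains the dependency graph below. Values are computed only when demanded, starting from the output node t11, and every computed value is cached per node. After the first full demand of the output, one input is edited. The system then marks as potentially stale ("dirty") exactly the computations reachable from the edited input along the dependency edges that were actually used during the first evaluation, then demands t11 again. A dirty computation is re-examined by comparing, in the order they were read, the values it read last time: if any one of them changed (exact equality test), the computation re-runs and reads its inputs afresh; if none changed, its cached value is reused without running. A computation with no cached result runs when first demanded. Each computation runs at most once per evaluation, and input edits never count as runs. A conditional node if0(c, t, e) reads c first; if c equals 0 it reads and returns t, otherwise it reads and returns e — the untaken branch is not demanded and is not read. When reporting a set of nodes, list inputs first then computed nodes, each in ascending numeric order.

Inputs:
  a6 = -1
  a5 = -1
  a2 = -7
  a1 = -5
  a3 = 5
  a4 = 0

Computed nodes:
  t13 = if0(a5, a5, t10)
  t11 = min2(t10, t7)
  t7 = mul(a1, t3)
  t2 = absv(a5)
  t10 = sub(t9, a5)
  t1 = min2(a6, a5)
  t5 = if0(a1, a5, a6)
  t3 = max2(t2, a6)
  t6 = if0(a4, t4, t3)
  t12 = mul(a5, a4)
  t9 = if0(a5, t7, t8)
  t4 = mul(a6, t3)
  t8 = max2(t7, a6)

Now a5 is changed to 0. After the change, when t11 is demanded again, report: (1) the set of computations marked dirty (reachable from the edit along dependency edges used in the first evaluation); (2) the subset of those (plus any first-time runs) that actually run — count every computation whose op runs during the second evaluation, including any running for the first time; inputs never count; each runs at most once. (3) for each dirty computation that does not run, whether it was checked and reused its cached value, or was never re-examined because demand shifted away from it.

Marked dirty: t2, t3, t7, t8, t9, t10, t11.
Computations that run: t2, t3, t7, t9, t10, t11 — 6 in total.
Never re-examined (demand shifted away): t8.
Key observation: a condition flipped, so demand moved to the other branch — t8 is never re-examined.

First evaluation (everything demanded from the output):
  t2 = absv(-1) = 1
  t3 = max2(1, -1) = 1
  t7 = mul(-5, 1) = -5
  t8 = max2(-5, -1) = -1
  t9 = if0(a5=-1 -> else branch t8) = -1
  t10 = sub(-1, -1) = 0
  t11 = min2(0, -5) = -5

Propagation after the edit:
  t2: runs — a5 -1->0; result 0.
  t3: runs — t2 1->0; result 0.
  t7: runs — t3 1->0; result 0.
  t8: marked dirty but never re-examined — demand shifted away from it.
  t9: runs — a5 -1->0; result 0.
  t10: runs — t9 -1->0; a5 -1->0; result 0 (same value as before).
  t11: runs — t7 -5->0; result 0.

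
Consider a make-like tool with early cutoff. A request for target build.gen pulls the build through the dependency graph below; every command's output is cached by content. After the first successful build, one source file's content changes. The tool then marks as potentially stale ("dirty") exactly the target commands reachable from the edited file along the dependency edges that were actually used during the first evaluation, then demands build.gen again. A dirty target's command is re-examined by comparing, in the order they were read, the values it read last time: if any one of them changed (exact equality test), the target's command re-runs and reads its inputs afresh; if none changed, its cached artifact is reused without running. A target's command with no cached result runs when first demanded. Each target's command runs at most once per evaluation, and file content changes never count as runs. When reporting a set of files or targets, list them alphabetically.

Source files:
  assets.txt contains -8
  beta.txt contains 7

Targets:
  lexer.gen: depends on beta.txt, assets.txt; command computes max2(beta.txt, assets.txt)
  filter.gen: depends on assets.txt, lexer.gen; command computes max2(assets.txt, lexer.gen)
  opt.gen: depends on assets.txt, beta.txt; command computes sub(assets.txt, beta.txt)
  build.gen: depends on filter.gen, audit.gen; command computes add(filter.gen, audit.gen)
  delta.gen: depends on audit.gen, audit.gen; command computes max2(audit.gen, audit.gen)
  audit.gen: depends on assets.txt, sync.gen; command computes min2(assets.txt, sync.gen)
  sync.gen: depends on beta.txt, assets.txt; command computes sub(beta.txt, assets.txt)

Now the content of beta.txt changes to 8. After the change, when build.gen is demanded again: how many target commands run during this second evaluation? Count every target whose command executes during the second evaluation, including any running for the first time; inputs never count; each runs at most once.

5 target commands run: audit.gen, build.gen, filter.gen, lexer.gen, sync.gen.

First demand of the output computes:
  lexer.gen = max2(7, -8) = 7
  filter.gen = max2(-8, 7) = 7
  sync.gen = sub(7, -8) = 15
  audit.gen = min2(-8, 15) = -8
  build.gen = add(7, -8) = -1

After the edit, cleaning proceeds:
  lexer.gen: a read changed (beta.txt 7->8) — executes, giving 8.
  filter.gen: a read changed (lexer.gen 7->8) — executes, giving 8.
  sync.gen: a read changed (beta.txt 7->8) — executes, giving 16.
  audit.gen: a read changed (sync.gen 15->16) — executes, giving -8 — identical to its old value.
  build.gen: a read changed (filter.gen 7->8) — executes, giving 0.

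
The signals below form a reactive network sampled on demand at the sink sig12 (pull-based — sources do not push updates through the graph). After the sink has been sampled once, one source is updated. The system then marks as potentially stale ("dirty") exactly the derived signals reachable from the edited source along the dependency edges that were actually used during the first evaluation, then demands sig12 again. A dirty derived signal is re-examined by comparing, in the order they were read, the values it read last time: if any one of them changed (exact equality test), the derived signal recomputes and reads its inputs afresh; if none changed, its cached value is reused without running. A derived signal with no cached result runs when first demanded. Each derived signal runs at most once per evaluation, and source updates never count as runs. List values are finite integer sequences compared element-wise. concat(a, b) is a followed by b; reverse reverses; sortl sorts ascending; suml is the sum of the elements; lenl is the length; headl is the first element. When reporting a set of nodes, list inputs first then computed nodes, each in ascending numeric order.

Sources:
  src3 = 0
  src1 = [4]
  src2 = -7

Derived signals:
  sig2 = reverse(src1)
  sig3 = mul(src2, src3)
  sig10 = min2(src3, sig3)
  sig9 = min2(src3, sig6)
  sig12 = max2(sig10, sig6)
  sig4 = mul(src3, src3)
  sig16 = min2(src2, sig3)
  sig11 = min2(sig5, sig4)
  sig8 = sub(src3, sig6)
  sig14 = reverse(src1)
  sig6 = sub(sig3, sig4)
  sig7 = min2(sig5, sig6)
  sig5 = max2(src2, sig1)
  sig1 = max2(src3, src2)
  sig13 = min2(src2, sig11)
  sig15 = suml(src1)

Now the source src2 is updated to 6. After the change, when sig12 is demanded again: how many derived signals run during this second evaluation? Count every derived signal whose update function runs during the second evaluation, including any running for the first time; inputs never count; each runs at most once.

Initial pass — values computed on the first demand:
  sig3 = mul(-7, 0) = 0
  sig4 = mul(0, 0) = 0
  sig6 = sub(0, 0) = 0
  sig10 = min2(0, 0) = 0
  sig12 = max2(0, 0) = 0

Second demand — change propagation:
  sig3: re-runs because src2 -7->6; new result 0 (unchanged).
  sig6: re-examined; everything it read last time is the same (sig3 unchanged, sig4 unchanged) — cache 0 kept, no run.
  sig10: re-examined; everything it read last time is the same (src3 unchanged, sig3 unchanged) — cache 0 kept, no run.
  sig12: re-examined; everything it read last time is the same (sig10 unchanged, sig6 unchanged) — cache 0 kept, no run.

The important point: sig3 recomputes to an identical value, and the output ends up unchanged.

Run set: sig3 (1 run).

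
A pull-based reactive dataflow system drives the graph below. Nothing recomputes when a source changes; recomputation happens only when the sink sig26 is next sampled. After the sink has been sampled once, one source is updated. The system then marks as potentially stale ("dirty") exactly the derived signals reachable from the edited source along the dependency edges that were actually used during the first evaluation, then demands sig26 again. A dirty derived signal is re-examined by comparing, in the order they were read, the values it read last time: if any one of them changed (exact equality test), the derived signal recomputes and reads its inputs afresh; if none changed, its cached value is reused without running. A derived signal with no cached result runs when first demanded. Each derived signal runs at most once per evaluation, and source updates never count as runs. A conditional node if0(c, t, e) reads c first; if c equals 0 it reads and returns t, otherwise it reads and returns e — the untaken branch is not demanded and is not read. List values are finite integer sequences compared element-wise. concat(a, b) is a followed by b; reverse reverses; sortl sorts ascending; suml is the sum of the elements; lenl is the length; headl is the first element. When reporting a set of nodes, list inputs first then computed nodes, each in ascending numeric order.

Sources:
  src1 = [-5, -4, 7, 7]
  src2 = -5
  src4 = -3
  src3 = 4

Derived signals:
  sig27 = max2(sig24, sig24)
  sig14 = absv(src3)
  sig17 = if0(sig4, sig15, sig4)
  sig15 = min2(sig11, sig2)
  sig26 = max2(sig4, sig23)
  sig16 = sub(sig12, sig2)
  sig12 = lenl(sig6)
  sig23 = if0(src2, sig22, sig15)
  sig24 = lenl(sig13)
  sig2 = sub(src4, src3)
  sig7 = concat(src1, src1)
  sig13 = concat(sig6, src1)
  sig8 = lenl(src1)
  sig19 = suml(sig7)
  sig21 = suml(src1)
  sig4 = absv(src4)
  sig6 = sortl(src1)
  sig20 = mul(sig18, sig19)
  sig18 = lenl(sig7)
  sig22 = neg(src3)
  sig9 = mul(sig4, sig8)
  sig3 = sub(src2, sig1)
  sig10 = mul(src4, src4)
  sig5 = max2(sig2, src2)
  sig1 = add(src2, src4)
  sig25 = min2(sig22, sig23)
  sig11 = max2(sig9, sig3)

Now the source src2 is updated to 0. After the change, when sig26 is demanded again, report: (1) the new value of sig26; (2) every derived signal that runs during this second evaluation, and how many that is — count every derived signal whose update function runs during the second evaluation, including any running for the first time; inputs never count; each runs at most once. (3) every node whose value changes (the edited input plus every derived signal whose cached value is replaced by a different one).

New value of sig26: 3.
Derived signals that run: sig22, sig23, sig26 — 3 in total.
Values that change: src2, sig23.
Key observation: a condition flipped, so demand moved to the other branch — sig1, sig3, sig11, sig15 are never re-examined.

First evaluation (everything demanded from the output):
  sig1 = add(-5, -3) = -8
  sig2 = sub(-3, 4) = -7
  sig3 = sub(-5, -8) = 3
  sig4 = absv(-3) = 3
  sig8 = lenl([-5, -4, 7, 7]) = 4
  sig9 = mul(3, 4) = 12
  sig11 = max2(12, 3) = 12
  sig15 = min2(12, -7) = -7
  sig23 = if0(src2=-5 -> else branch sig15) = -7
  sig26 = max2(3, -7) = 3

Propagation after the edit:
  sig1: marked dirty but never re-examined — demand shifted away from it.
  sig3: marked dirty but never re-examined — demand shifted away from it.
  sig11: marked dirty but never re-examined — demand shifted away from it.
  sig15: marked dirty but never re-examined — demand shifted away from it.
  sig22: demanded for the first time — runs, produces -4.
  sig23: runs — src2 -5->0; result -4.
  sig26: runs — sig23 -7->-4; result 3 (same value as before).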